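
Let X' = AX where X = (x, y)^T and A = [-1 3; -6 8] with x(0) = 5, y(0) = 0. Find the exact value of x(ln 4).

A = [[-1,3],[-6,8]]; eigenvalues λ = 5, 2.
Eigenvectors: (1,2) for λ=5, (-1,-1) for λ=2.
From the initial condition, c_1 = -5, c_2 = -10.
x(ln 4) = (-5)(4^5)(1) + (-10)(4^2)(-1) = -4960.

-4960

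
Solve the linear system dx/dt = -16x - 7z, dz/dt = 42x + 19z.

Coefficient matrix A = [[-16, -7], [42, 19]].
Characteristic polynomial det(A - λI) = λ^2 - 3λ - 10 = 0.
Eigenvalues λ = -2, 5.
For λ=-2: (A-λI) row 1 is [-14, -7], so an eigenvector is (-1, 2).
For λ=5: (A-λI) row 1 is [-21, -7], so an eigenvector is (-1, 3).
General solution: C_1e^(-2t)(-1,2) + C_2e^(5t)(-1,3).

x(t) = -C_1e^(-2t) - C_2e^(5t), z(t) = 2C_1e^(-2t) + 3C_2e^(5t)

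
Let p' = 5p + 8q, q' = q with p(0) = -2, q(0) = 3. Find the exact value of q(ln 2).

6

A = [[5,8],[0,1]]; eigenvalues λ = 1, 5.
Eigenvectors: (-2,1) for λ=1, (1,0) for λ=5.
From the initial condition, c_1 = 3, c_2 = 4.
q(ln 2) = (3)(2^1)(1) + (4)(2^5)(0) = 6.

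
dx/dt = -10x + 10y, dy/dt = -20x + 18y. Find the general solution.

Coefficient matrix A = [[-10, 10], [-20, 18]].
Characteristic polynomial det(A - λI) = λ^2 - 8λ + 20 = 0.
Eigenvalues λ = 4 ± 2i (complex conjugate pair).
For λ=4+2i: an eigenvector is (-1,-1) - i(2,3) = (-1 - 2i, -1 - 3i).
A real fundamental pair from Re and Im of e^((4+2i)t)v: X_1 = e^(4t)(cos(2t)·(-1,-1) + sin(2t)·(2,3)), X_2 = e^(4t)(sin(2t)·(-1,-1) - cos(2t)·(2,3)).
General solution: C_1X_1 + C_2X_2.

x(t) = 2C_1e^(4t)sin(2t) - C_1e^(4t)cos(2t) - C_2e^(4t)sin(2t) - 2C_2e^(4t)cos(2t), y(t) = 3C_1e^(4t)sin(2t) - C_1e^(4t)cos(2t) - C_2e^(4t)sin(2t) - 3C_2e^(4t)cos(2t)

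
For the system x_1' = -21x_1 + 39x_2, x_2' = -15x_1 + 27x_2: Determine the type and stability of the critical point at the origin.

A = [[-21,39],[-15,27]]; det(A-λI) = λ^2 - 6λ + 18.
λ = 3 ± 3i: positive real part.

unstable spiral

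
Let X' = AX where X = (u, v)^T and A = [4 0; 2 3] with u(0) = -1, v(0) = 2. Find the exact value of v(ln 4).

A = [[4,0],[2,3]]; eigenvalues λ = 3, 4.
Eigenvectors: (0,-1) for λ=3, (1,2) for λ=4.
From the initial condition, c_1 = -4, c_2 = -1.
v(ln 4) = (-4)(4^3)(-1) + (-1)(4^4)(2) = -256.

-256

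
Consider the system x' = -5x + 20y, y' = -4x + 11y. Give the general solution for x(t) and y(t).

Coefficient matrix A = [[-5, 20], [-4, 11]].
Characteristic polynomial det(A - λI) = λ^2 - 6λ + 25 = 0.
Eigenvalues λ = 3 ± 4i (complex conjugate pair).
For λ=3+4i: an eigenvector is (-1,0) - i(2,1) = (-1 - 2i, 0 - i).
A real fundamental pair from Re and Im of e^((3+4i)t)v: X_1 = e^(3t)(cos(4t)·(-1,0) + sin(4t)·(2,1)), X_2 = e^(3t)(sin(4t)·(-1,0) - cos(4t)·(2,1)).
General solution: c_1X_1 + c_2X_2.

x(t) = 2c_1e^(3t)sin(4t) - c_1e^(3t)cos(4t) - c_2e^(3t)sin(4t) - 2c_2e^(3t)cos(4t), y(t) = c_1e^(3t)sin(4t) - c_2e^(3t)cos(4t)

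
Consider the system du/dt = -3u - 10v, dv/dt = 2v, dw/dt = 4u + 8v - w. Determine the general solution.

u(t) = -2c_2e^(2t) + c_3e^(-3t), v(t) = c_2e^(2t), w(t) = c_1e^(-t) - 2c_3e^(-3t)

Coefficient matrix A = [[-3, -10, 0], [0, 2, 0], [4, 8, -1]].
det(A - λI) = 0 gives eigenvalues λ = -1, 2, -3.
For λ=-1: eigenvector (0,0,1).
For λ=2: eigenvector (-2,1,0).
For λ=-3: eigenvector (1,0,-2).
General solution: c_1e^(-t)(0,0,1) + c_2e^(2t)(-2,1,0) + c_3e^(-3t)(1,0,-2).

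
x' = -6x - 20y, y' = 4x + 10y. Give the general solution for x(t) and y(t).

x(t) = 2c_1e^(2t)sin(4t) - c_1e^(2t)cos(4t) - c_2e^(2t)sin(4t) - 2c_2e^(2t)cos(4t), y(t) = -c_1e^(2t)sin(4t) + c_2e^(2t)cos(4t)

Coefficient matrix A = [[-6, -20], [4, 10]].
Characteristic polynomial det(A - λI) = λ^2 - 4λ + 20 = 0.
Eigenvalues λ = 2 ± 4i (complex conjugate pair).
For λ=2+4i: an eigenvector is (-1,0) - i(2,-1) = (-1 - 2i, 0 + i).
A real fundamental pair from Re and Im of e^((2+4i)t)v: X_1 = e^(2t)(cos(4t)·(-1,0) + sin(4t)·(2,-1)), X_2 = e^(2t)(sin(4t)·(-1,0) - cos(4t)·(2,-1)).
General solution: c_1X_1 + c_2X_2.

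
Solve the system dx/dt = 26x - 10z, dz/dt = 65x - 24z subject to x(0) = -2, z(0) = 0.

x(t) = -10e^(t)sin(5t) - 2e^(t)cos(5t), z(t) = -26e^(t)sin(5t)

Coefficient matrix A = [[26, -10], [65, -24]].
Characteristic polynomial det(A - λI) = λ^2 - 2λ + 26 = 0.
Eigenvalues λ = 1 ± 5i (complex conjugate pair).
For λ=1+5i: an eigenvector is (1,2) - i(1,3) = (1 - i, 2 - 3i).
A real fundamental pair from Re and Im of e^((1+5i)t)v: X_1 = e^(t)(cos(5t)·(1,2) + sin(5t)·(1,3)), X_2 = e^(t)(sin(5t)·(1,2) - cos(5t)·(1,3)).
General solution: C_1X_1 + C_2X_2.
Applying x(0)=-2, z(0)=0 gives C_1=-6, C_2=-4.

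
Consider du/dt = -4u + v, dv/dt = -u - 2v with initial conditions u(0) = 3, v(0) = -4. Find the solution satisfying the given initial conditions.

u(t) = -7te^(-3t) + 3e^(-3t), v(t) = -7te^(-3t) - 4e^(-3t)

Coefficient matrix A = [[-4, 1], [-1, -2]].
Characteristic polynomial det(A - λI) = λ^2 + 6λ + 9 = 0.
Single eigenvalue λ = -3 with algebraic multiplicity 2.
Eigenvector v = (-1,-1); generalized eigenvector w with (A-λI)w=v is (2,1).
General solution: e^(-3t)[c_1·v + c_2·(t·v + w)].
Applying u(0)=3, v(0)=-4 gives c_1=11, c_2=7.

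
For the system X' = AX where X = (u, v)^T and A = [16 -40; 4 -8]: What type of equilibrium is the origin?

unstable spiral

A = [[16,-40],[4,-8]]; det(A-λI) = λ^2 - 8λ + 32.
λ = 4 ± 4i: positive real part.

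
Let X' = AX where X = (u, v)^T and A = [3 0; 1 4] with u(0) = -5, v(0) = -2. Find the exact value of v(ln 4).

A = [[3,0],[1,4]]; eigenvalues λ = 3, 4.
Eigenvectors: (-1,1) for λ=3, (0,1) for λ=4.
From the initial condition, c_1 = 5, c_2 = -7.
v(ln 4) = (5)(4^3)(1) + (-7)(4^4)(1) = -1472.

-1472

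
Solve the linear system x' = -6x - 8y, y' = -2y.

Coefficient matrix A = [[-6, -8], [0, -2]].
Characteristic polynomial det(A - λI) = λ^2 + 8λ + 12 = 0.
Eigenvalues λ = -2, -6.
For λ=-2: (A-λI) row 1 is [-4, -8], so an eigenvector is (2, -1).
For λ=-6: (A-λI) row 1 is [0, -8], so an eigenvector is (1, 0).
General solution: c_1e^(-2t)(2,-1) + c_2e^(-6t)(1,0).

x(t) = 2c_1e^(-2t) + c_2e^(-6t), y(t) = -c_1e^(-2t)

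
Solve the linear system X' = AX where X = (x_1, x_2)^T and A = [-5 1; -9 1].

x_1(t) = -c_1e^(-2t) - c_2te^(-2t) + c_2e^(-2t), x_2(t) = -3c_1e^(-2t) - 3c_2te^(-2t) + 2c_2e^(-2t)

Coefficient matrix A = [[-5, 1], [-9, 1]].
Characteristic polynomial det(A - λI) = λ^2 + 4λ + 4 = 0.
Single eigenvalue λ = -2 with algebraic multiplicity 2.
Eigenvector v = (-1,-3); generalized eigenvector w with (A-λI)w=v is (1,2).
General solution: e^(-2t)[c_1·v + c_2·(t·v + w)].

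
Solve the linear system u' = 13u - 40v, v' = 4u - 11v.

Coefficient matrix A = [[13, -40], [4, -11]].
Characteristic polynomial det(A - λI) = λ^2 - 2λ + 17 = 0.
Eigenvalues λ = 1 ± 4i (complex conjugate pair).
For λ=1+4i: an eigenvector is (3,1) - i(-1,0) = (3 + i, 1).
A real fundamental pair from Re and Im of e^((1+4i)t)v: X_1 = e^(t)(cos(4t)·(3,1) + sin(4t)·(-1,0)), X_2 = e^(t)(sin(4t)·(3,1) - cos(4t)·(-1,0)).
General solution: C_1X_1 + C_2X_2.

u(t) = -C_1e^(t)sin(4t) + 3C_1e^(t)cos(4t) + 3C_2e^(t)sin(4t) + C_2e^(t)cos(4t), v(t) = C_1e^(t)cos(4t) + C_2e^(t)sin(4t)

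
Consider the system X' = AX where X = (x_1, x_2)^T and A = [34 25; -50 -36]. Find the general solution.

Coefficient matrix A = [[34, 25], [-50, -36]].
Characteristic polynomial det(A - λI) = λ^2 + 2λ + 26 = 0.
Eigenvalues λ = -1 ± 5i (complex conjugate pair).
For λ=-1+5i: an eigenvector is (-1,1) - i(-2,3) = (-1 + 2i, 1 - 3i).
A real fundamental pair from Re and Im of e^((-1+5i)t)v: X_1 = e^(-t)(cos(5t)·(-1,1) + sin(5t)·(-2,3)), X_2 = e^(-t)(sin(5t)·(-1,1) - cos(5t)·(-2,3)).
General solution: K_1X_1 + K_2X_2.

x_1(t) = -2K_1e^(-t)sin(5t) - K_1e^(-t)cos(5t) - K_2e^(-t)sin(5t) + 2K_2e^(-t)cos(5t), x_2(t) = 3K_1e^(-t)sin(5t) + K_1e^(-t)cos(5t) + K_2e^(-t)sin(5t) - 3K_2e^(-t)cos(5t)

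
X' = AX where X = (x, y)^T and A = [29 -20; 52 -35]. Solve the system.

x(t) = 2K_1e^(-3t)sin(4t) - K_1e^(-3t)cos(4t) - K_2e^(-3t)sin(4t) - 2K_2e^(-3t)cos(4t), y(t) = 3K_1e^(-3t)sin(4t) - 2K_1e^(-3t)cos(4t) - 2K_2e^(-3t)sin(4t) - 3K_2e^(-3t)cos(4t)

Coefficient matrix A = [[29, -20], [52, -35]].
Characteristic polynomial det(A - λI) = λ^2 + 6λ + 25 = 0.
Eigenvalues λ = -3 ± 4i (complex conjugate pair).
For λ=-3+4i: an eigenvector is (-1,-2) - i(2,3) = (-1 - 2i, -2 - 3i).
A real fundamental pair from Re and Im of e^((-3+4i)t)v: X_1 = e^(-3t)(cos(4t)·(-1,-2) + sin(4t)·(2,3)), X_2 = e^(-3t)(sin(4t)·(-1,-2) - cos(4t)·(2,3)).
General solution: K_1X_1 + K_2X_2.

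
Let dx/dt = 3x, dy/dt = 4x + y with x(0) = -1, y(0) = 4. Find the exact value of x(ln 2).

A = [[3,0],[4,1]]; eigenvalues λ = 1, 3.
Eigenvectors: (0,1) for λ=1, (1,2) for λ=3.
From the initial condition, c_1 = 6, c_2 = -1.
x(ln 2) = (6)(2^1)(0) + (-1)(2^3)(1) = -8.

-8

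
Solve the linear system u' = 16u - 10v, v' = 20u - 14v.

u(t) = -c_1e^(-4t) - c_2e^(6t), v(t) = -2c_1e^(-4t) - c_2e^(6t)

Coefficient matrix A = [[16, -10], [20, -14]].
Characteristic polynomial det(A - λI) = λ^2 - 2λ - 24 = 0.
Eigenvalues λ = -4, 6.
For λ=-4: (A-λI) row 1 is [20, -10], so an eigenvector is (-1, -2).
For λ=6: (A-λI) row 1 is [10, -10], so an eigenvector is (-1, -1).
General solution: c_1e^(-4t)(-1,-2) + c_2e^(6t)(-1,-1).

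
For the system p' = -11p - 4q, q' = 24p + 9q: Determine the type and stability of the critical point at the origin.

A = [[-11,-4],[24,9]]; det(A-λI) = λ^2 + 2λ - 3.
λ = -3, 1: opposite signs.

saddle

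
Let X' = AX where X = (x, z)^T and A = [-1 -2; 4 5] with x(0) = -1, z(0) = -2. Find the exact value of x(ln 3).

69

A = [[-1,-2],[4,5]]; eigenvalues λ = 1, 3.
Eigenvectors: (-1,1) for λ=1, (-1,2) for λ=3.
From the initial condition, c_1 = 4, c_2 = -3.
x(ln 3) = (4)(3^1)(-1) + (-3)(3^3)(-1) = 69.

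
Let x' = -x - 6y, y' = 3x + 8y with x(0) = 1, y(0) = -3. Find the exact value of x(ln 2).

144

A = [[-1,-6],[3,8]]; eigenvalues λ = 2, 5.
Eigenvectors: (2,-1) for λ=2, (-1,1) for λ=5.
From the initial condition, c_1 = -2, c_2 = -5.
x(ln 2) = (-2)(2^2)(2) + (-5)(2^5)(-1) = 144.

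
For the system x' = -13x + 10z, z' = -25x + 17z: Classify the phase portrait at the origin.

unstable spiral

A = [[-13,10],[-25,17]]; det(A-λI) = λ^2 - 4λ + 29.
λ = 2 ± 5i: positive real part.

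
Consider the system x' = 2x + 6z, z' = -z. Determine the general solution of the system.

x(t) = -C_1e^(2t) + 2C_2e^(-t), z(t) = -C_2e^(-t)

Coefficient matrix A = [[2, 6], [0, -1]].
Characteristic polynomial det(A - λI) = λ^2 - λ - 2 = 0.
Eigenvalues λ = 2, -1.
For λ=2: (A-λI) row 1 is [0, 6], so an eigenvector is (-1, 0).
For λ=-1: (A-λI) row 1 is [3, 6], so an eigenvector is (2, -1).
General solution: C_1e^(2t)(-1,0) + C_2e^(-t)(2,-1).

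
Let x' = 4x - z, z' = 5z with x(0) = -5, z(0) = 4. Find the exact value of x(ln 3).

A = [[4,-1],[0,5]]; eigenvalues λ = 5, 4.
Eigenvectors: (1,-1) for λ=5, (1,0) for λ=4.
From the initial condition, c_1 = -4, c_2 = -1.
x(ln 3) = (-4)(3^5)(1) + (-1)(3^4)(1) = -1053.

-1053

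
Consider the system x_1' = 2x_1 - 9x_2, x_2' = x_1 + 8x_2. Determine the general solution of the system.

Coefficient matrix A = [[2, -9], [1, 8]].
Characteristic polynomial det(A - λI) = λ^2 - 10λ + 25 = 0.
Single eigenvalue λ = 5 with algebraic multiplicity 2.
Eigenvector v = (3,-1); generalized eigenvector w with (A-λI)w=v is (-1,0).
General solution: e^(5t)[c_1·v + c_2·(t·v + w)].

x_1(t) = 3c_1e^(5t) + 3c_2te^(5t) - c_2e^(5t), x_2(t) = -c_1e^(5t) - c_2te^(5t)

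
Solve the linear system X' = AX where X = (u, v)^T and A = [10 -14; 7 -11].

Coefficient matrix A = [[10, -14], [7, -11]].
Characteristic polynomial det(A - λI) = λ^2 + λ - 12 = 0.
Eigenvalues λ = 3, -4.
For λ=3: (A-λI) row 1 is [7, -14], so an eigenvector is (2, 1).
For λ=-4: (A-λI) row 1 is [14, -14], so an eigenvector is (1, 1).
General solution: C_1e^(3t)(2,1) + C_2e^(-4t)(1,1).

u(t) = 2C_1e^(3t) + C_2e^(-4t), v(t) = C_1e^(3t) + C_2e^(-4t)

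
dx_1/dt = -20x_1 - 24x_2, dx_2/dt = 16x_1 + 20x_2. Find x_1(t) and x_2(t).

Coefficient matrix A = [[-20, -24], [16, 20]].
Characteristic polynomial det(A - λI) = λ^2 - 16 = 0.
Eigenvalues λ = -4, 4.
For λ=-4: (A-λI) row 1 is [-16, -24], so an eigenvector is (3, -2).
For λ=4: (A-λI) row 1 is [-24, -24], so an eigenvector is (-1, 1).
General solution: c_1e^(-4t)(3,-2) + c_2e^(4t)(-1,1).

x_1(t) = 3c_1e^(-4t) - c_2e^(4t), x_2(t) = -2c_1e^(-4t) + c_2e^(4t)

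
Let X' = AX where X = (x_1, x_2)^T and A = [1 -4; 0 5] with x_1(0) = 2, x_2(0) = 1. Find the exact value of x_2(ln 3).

A = [[1,-4],[0,5]]; eigenvalues λ = 1, 5.
Eigenvectors: (1,0) for λ=1, (1,-1) for λ=5.
From the initial condition, c_1 = 3, c_2 = -1.
x_2(ln 3) = (3)(3^1)(0) + (-1)(3^5)(-1) = 243.

243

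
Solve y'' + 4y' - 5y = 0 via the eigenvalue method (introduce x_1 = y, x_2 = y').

Let x_1 = y, x_2 = y'. Then x_1' = x_2 and x_2' = 5x_1 - 4x_2.
A = [[0,1],[5,-4]]; det(A-λI) = λ^2 + 4λ - 5.
Eigenvalues λ = -5, 1 with eigenvectors (1,-5), (1,1).

y(t) = c_1e^(-5t) + c_2e^(t)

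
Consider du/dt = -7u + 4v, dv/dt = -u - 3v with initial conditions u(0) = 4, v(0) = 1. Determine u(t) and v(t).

u(t) = -4te^(-5t) + 4e^(-5t), v(t) = -2te^(-5t) + e^(-5t)

Coefficient matrix A = [[-7, 4], [-1, -3]].
Characteristic polynomial det(A - λI) = λ^2 + 10λ + 25 = 0.
Single eigenvalue λ = -5 with algebraic multiplicity 2.
Eigenvector v = (-2,-1); generalized eigenvector w with (A-λI)w=v is (1,0).
General solution: e^(-5t)[C_1·v + C_2·(t·v + w)].
Applying u(0)=4, v(0)=1 gives C_1=-1, C_2=2.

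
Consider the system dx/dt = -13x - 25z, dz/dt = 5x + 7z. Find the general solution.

x(t) = c_1e^(-3t)sin(5t) + 2c_1e^(-3t)cos(5t) + 2c_2e^(-3t)sin(5t) - c_2e^(-3t)cos(5t), z(t) = -c_1e^(-3t)cos(5t) - c_2e^(-3t)sin(5t)

Coefficient matrix A = [[-13, -25], [5, 7]].
Characteristic polynomial det(A - λI) = λ^2 + 6λ + 34 = 0.
Eigenvalues λ = -3 ± 5i (complex conjugate pair).
For λ=-3+5i: an eigenvector is (2,-1) - i(1,0) = (2 - i, -1).
A real fundamental pair from Re and Im of e^((-3+5i)t)v: X_1 = e^(-3t)(cos(5t)·(2,-1) + sin(5t)·(1,0)), X_2 = e^(-3t)(sin(5t)·(2,-1) - cos(5t)·(1,0)).
General solution: c_1X_1 + c_2X_2.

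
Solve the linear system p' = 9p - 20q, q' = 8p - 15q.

Coefficient matrix A = [[9, -20], [8, -15]].
Characteristic polynomial det(A - λI) = λ^2 + 6λ + 25 = 0.
Eigenvalues λ = -3 ± 4i (complex conjugate pair).
For λ=-3+4i: an eigenvector is (2,1) - i(1,1) = (2 - i, 1 - i).
A real fundamental pair from Re and Im of e^((-3+4i)t)v: X_1 = e^(-3t)(cos(4t)·(2,1) + sin(4t)·(1,1)), X_2 = e^(-3t)(sin(4t)·(2,1) - cos(4t)·(1,1)).
General solution: C_1X_1 + C_2X_2.

p(t) = C_1e^(-3t)sin(4t) + 2C_1e^(-3t)cos(4t) + 2C_2e^(-3t)sin(4t) - C_2e^(-3t)cos(4t), q(t) = C_1e^(-3t)sin(4t) + C_1e^(-3t)cos(4t) + C_2e^(-3t)sin(4t) - C_2e^(-3t)cos(4t)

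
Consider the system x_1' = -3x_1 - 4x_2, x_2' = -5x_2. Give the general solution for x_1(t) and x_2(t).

Coefficient matrix A = [[-3, -4], [0, -5]].
Characteristic polynomial det(A - λI) = λ^2 + 8λ + 15 = 0.
Eigenvalues λ = -3, -5.
For λ=-3: (A-λI) row 1 is [0, -4], so an eigenvector is (1, 0).
For λ=-5: (A-λI) row 1 is [2, -4], so an eigenvector is (2, 1).
General solution: K_1e^(-3t)(1,0) + K_2e^(-5t)(2,1).

x_1(t) = K_1e^(-3t) + 2K_2e^(-5t), x_2(t) = K_2e^(-5t)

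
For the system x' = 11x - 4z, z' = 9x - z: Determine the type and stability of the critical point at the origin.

unstable improper node

A = [[11,-4],[9,-1]]; det(A-λI) = λ^2 - 10λ + 25.
repeated λ = 5 with a single eigenvector.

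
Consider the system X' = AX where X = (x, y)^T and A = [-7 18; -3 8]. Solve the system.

x(t) = -3K_1e^(-t) - 2K_2e^(2t), y(t) = -K_1e^(-t) - K_2e^(2t)

Coefficient matrix A = [[-7, 18], [-3, 8]].
Characteristic polynomial det(A - λI) = λ^2 - λ - 2 = 0.
Eigenvalues λ = -1, 2.
For λ=-1: (A-λI) row 1 is [-6, 18], so an eigenvector is (-3, -1).
For λ=2: (A-λI) row 1 is [-9, 18], so an eigenvector is (-2, -1).
General solution: K_1e^(-t)(-3,-1) + K_2e^(2t)(-2,-1).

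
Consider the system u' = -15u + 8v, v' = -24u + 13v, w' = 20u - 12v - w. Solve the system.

Coefficient matrix A = [[-15, 8, 0], [-24, 13, 0], [20, -12, -1]].
det(A - λI) = 0 gives eigenvalues λ = 1, -3, -1.
For λ=1: eigenvector (1,2,-2).
For λ=-3: eigenvector (-2,-3,2).
For λ=-1: eigenvector (0,0,1).
General solution: c_1e^(t)(1,2,-2) + c_2e^(-3t)(-2,-3,2) + c_3e^(-t)(0,0,1).

u(t) = c_1e^(t) - 2c_2e^(-3t), v(t) = 2c_1e^(t) - 3c_2e^(-3t), w(t) = -2c_1e^(t) + 2c_2e^(-3t) + c_3e^(-t)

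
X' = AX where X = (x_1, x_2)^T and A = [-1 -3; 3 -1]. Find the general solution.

Coefficient matrix A = [[-1, -3], [3, -1]].
Characteristic polynomial det(A - λI) = λ^2 + 2λ + 10 = 0.
Eigenvalues λ = -1 ± 3i (complex conjugate pair).
For λ=-1+3i: an eigenvector is (0,1) - i(-1,0) = (0 + i, 1).
A real fundamental pair from Re and Im of e^((-1+3i)t)v: X_1 = e^(-t)(cos(3t)·(0,1) + sin(3t)·(-1,0)), X_2 = e^(-t)(sin(3t)·(0,1) - cos(3t)·(-1,0)).
General solution: c_1X_1 + c_2X_2.

x_1(t) = -c_1e^(-t)sin(3t) + c_2e^(-t)cos(3t), x_2(t) = c_1e^(-t)cos(3t) + c_2e^(-t)sin(3t)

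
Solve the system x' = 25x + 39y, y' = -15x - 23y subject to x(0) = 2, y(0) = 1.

x(t) = 29e^(t)sin(3t) + 2e^(t)cos(3t), y(t) = -18e^(t)sin(3t) + e^(t)cos(3t)

Coefficient matrix A = [[25, 39], [-15, -23]].
Characteristic polynomial det(A - λI) = λ^2 - 2λ + 10 = 0.
Eigenvalues λ = 1 ± 3i (complex conjugate pair).
For λ=1+3i: an eigenvector is (-2,1) - i(-3,2) = (-2 + 3i, 1 - 2i).
A real fundamental pair from Re and Im of e^((1+3i)t)v: X_1 = e^(t)(cos(3t)·(-2,1) + sin(3t)·(-3,2)), X_2 = e^(t)(sin(3t)·(-2,1) - cos(3t)·(-3,2)).
General solution: c_1X_1 + c_2X_2.
Applying x(0)=2, y(0)=1 gives c_1=-7, c_2=-4.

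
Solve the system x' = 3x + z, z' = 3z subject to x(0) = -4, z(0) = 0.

Coefficient matrix A = [[3, 1], [0, 3]].
Characteristic polynomial det(A - λI) = λ^2 - 6λ + 9 = 0.
Single eigenvalue λ = 3 with algebraic multiplicity 2.
Eigenvector v = (-1,0); generalized eigenvector w with (A-λI)w=v is (2,-1).
General solution: e^(3t)[C_1·v + C_2·(t·v + w)].
Applying x(0)=-4, z(0)=0 gives C_1=4, C_2=0.

x(t) = -4e^(3t), z(t) = 0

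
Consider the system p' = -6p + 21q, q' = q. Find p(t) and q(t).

Coefficient matrix A = [[-6, 21], [0, 1]].
Characteristic polynomial det(A - λI) = λ^2 + 5λ - 6 = 0.
Eigenvalues λ = 1, -6.
For λ=1: (A-λI) row 1 is [-7, 21], so an eigenvector is (-3, -1).
For λ=-6: (A-λI) row 1 is [0, 21], so an eigenvector is (1, 0).
General solution: K_1e^(t)(-3,-1) + K_2e^(-6t)(1,0).

p(t) = -3K_1e^(t) + K_2e^(-6t), q(t) = -K_1e^(t)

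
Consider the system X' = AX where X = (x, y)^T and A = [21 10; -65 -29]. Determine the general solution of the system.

Coefficient matrix A = [[21, 10], [-65, -29]].
Characteristic polynomial det(A - λI) = λ^2 + 8λ + 41 = 0.
Eigenvalues λ = -4 ± 5i (complex conjugate pair).
For λ=-4+5i: an eigenvector is (-1,3) - i(1,-2) = (-1 - i, 3 + 2i).
A real fundamental pair from Re and Im of e^((-4+5i)t)v: X_1 = e^(-4t)(cos(5t)·(-1,3) + sin(5t)·(1,-2)), X_2 = e^(-4t)(sin(5t)·(-1,3) - cos(5t)·(1,-2)).
General solution: c_1X_1 + c_2X_2.

x(t) = c_1e^(-4t)sin(5t) - c_1e^(-4t)cos(5t) - c_2e^(-4t)sin(5t) - c_2e^(-4t)cos(5t), y(t) = -2c_1e^(-4t)sin(5t) + 3c_1e^(-4t)cos(5t) + 3c_2e^(-4t)sin(5t) + 2c_2e^(-4t)cos(5t)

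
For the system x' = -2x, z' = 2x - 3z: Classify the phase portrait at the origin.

stable node

A = [[-2,0],[2,-3]]; det(A-λI) = λ^2 + 5λ + 6.
λ = -2, -3: both negative.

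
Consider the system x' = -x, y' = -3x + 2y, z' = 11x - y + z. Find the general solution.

x(t) = K_2e^(-t), y(t) = K_1e^(2t) + K_2e^(-t), z(t) = -K_1e^(2t) - 5K_2e^(-t) + K_3e^(t)

Coefficient matrix A = [[-1, 0, 0], [-3, 2, 0], [11, -1, 1]].
det(A - λI) = 0 gives eigenvalues λ = 2, -1, 1.
For λ=2: eigenvector (0,1,-1).
For λ=-1: eigenvector (1,1,-5).
For λ=1: eigenvector (0,0,1).
General solution: K_1e^(2t)(0,1,-1) + K_2e^(-t)(1,1,-5) + K_3e^(t)(0,0,1).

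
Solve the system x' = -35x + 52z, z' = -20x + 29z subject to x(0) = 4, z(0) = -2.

x(t) = -58e^(-3t)sin(4t) + 4e^(-3t)cos(4t), z(t) = -36e^(-3t)sin(4t) - 2e^(-3t)cos(4t)

Coefficient matrix A = [[-35, 52], [-20, 29]].
Characteristic polynomial det(A - λI) = λ^2 + 6λ + 25 = 0.
Eigenvalues λ = -3 ± 4i (complex conjugate pair).
For λ=-3+4i: an eigenvector is (2,1) - i(-3,-2) = (2 + 3i, 1 + 2i).
A real fundamental pair from Re and Im of e^((-3+4i)t)v: X_1 = e^(-3t)(cos(4t)·(2,1) + sin(4t)·(-3,-2)), X_2 = e^(-3t)(sin(4t)·(2,1) - cos(4t)·(-3,-2)).
General solution: K_1X_1 + K_2X_2.
Applying x(0)=4, z(0)=-2 gives K_1=14, K_2=-8.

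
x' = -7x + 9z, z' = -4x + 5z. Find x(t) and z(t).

x(t) = -3C_1e^(-t) - 3C_2te^(-t) - C_2e^(-t), z(t) = -2C_1e^(-t) - 2C_2te^(-t) - C_2e^(-t)

Coefficient matrix A = [[-7, 9], [-4, 5]].
Characteristic polynomial det(A - λI) = λ^2 + 2λ + 1 = 0.
Single eigenvalue λ = -1 with algebraic multiplicity 2.
Eigenvector v = (-3,-2); generalized eigenvector w with (A-λI)w=v is (-1,-1).
General solution: e^(-t)[C_1·v + C_2·(t·v + w)].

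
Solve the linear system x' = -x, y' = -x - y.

x(t) = C_2e^(-t), y(t) = -C_1e^(-t) - C_2te^(-t) - 3C_2e^(-t)

Coefficient matrix A = [[-1, 0], [-1, -1]].
Characteristic polynomial det(A - λI) = λ^2 + 2λ + 1 = 0.
Single eigenvalue λ = -1 with algebraic multiplicity 2.
Eigenvector v = (0,-1); generalized eigenvector w with (A-λI)w=v is (1,-3).
General solution: e^(-t)[C_1·v + C_2·(t·v + w)].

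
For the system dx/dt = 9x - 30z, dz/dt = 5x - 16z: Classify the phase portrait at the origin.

stable node

A = [[9,-30],[5,-16]]; det(A-λI) = λ^2 + 7λ + 6.
λ = -1, -6: both negative.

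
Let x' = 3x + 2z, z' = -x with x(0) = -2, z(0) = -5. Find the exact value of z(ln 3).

27

A = [[3,2],[-1,0]]; eigenvalues λ = 1, 2.
Eigenvectors: (1,-1) for λ=1, (-2,1) for λ=2.
From the initial condition, c_1 = 12, c_2 = 7.
z(ln 3) = (12)(3^1)(-1) + (7)(3^2)(1) = 27.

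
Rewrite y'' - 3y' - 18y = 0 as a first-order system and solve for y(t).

y(t) = C_1e^(-3t) + C_2e^(6t)

Let x_1 = y, x_2 = y'. Then x_1' = x_2 and x_2' = 18x_1 + 3x_2.
A = [[0,1],[18,3]]; det(A-λI) = λ^2 - 3λ - 18.
Eigenvalues λ = -3, 6 with eigenvectors (1,-3), (1,6).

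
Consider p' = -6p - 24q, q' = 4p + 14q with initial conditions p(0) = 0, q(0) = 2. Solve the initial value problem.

Coefficient matrix A = [[-6, -24], [4, 14]].
Characteristic polynomial det(A - λI) = λ^2 - 8λ + 12 = 0.
Eigenvalues λ = 6, 2.
For λ=6: (A-λI) row 1 is [-12, -24], so an eigenvector is (-2, 1).
For λ=2: (A-λI) row 1 is [-8, -24], so an eigenvector is (3, -1).
General solution: K_1e^(6t)(-2,1) + K_2e^(2t)(3,-1).
Applying p(0)=0, q(0)=2 gives K_1=6, K_2=4.

p(t) = -12e^(6t) + 12e^(2t), q(t) = 6e^(6t) - 4e^(2t)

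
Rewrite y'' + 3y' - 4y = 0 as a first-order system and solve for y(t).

Let x_1 = y, x_2 = y'. Then x_1' = x_2 and x_2' = 4x_1 - 3x_2.
A = [[0,1],[4,-3]]; det(A-λI) = λ^2 + 3λ - 4.
Eigenvalues λ = 1, -4 with eigenvectors (1,1), (1,-4).

y(t) = c_1e^(t) + c_2e^(-4t)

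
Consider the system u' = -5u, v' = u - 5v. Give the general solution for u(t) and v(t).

u(t) = -C_2e^(-5t), v(t) = -C_1e^(-5t) - C_2te^(-5t) + C_2e^(-5t)

Coefficient matrix A = [[-5, 0], [1, -5]].
Characteristic polynomial det(A - λI) = λ^2 + 10λ + 25 = 0.
Single eigenvalue λ = -5 with algebraic multiplicity 2.
Eigenvector v = (0,-1); generalized eigenvector w with (A-λI)w=v is (-1,1).
General solution: e^(-5t)[C_1·v + C_2·(t·v + w)].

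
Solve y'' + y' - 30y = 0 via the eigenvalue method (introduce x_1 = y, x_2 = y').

Let x_1 = y, x_2 = y'. Then x_1' = x_2 and x_2' = 30x_1 - x_2.
A = [[0,1],[30,-1]]; det(A-λI) = λ^2 + λ - 30.
Eigenvalues λ = -6, 5 with eigenvectors (1,-6), (1,5).

y(t) = c_1e^(-6t) + c_2e^(5t)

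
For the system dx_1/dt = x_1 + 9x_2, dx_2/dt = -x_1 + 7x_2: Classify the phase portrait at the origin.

unstable improper node

A = [[1,9],[-1,7]]; det(A-λI) = λ^2 - 8λ + 16.
repeated λ = 4 with a single eigenvector.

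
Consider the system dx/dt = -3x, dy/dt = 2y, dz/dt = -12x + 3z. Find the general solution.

x(t) = K_1e^(-3t), y(t) = K_2e^(2t), z(t) = 2K_1e^(-3t) + K_3e^(3t)

Coefficient matrix A = [[-3, 0, 0], [0, 2, 0], [-12, 0, 3]].
det(A - λI) = 0 gives eigenvalues λ = -3, 2, 3.
For λ=-3: eigenvector (1,0,2).
For λ=2: eigenvector (0,1,0).
For λ=3: eigenvector (0,0,1).
General solution: K_1e^(-3t)(1,0,2) + K_2e^(2t)(0,1,0) + K_3e^(3t)(0,0,1).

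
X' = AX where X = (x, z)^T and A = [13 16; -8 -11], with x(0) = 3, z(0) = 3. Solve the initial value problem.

x(t) = 12e^(5t) - 9e^(-3t), z(t) = -6e^(5t) + 9e^(-3t)

Coefficient matrix A = [[13, 16], [-8, -11]].
Characteristic polynomial det(A - λI) = λ^2 - 2λ - 15 = 0.
Eigenvalues λ = -3, 5.
For λ=-3: (A-λI) row 1 is [16, 16], so an eigenvector is (-1, 1).
For λ=5: (A-λI) row 1 is [8, 16], so an eigenvector is (-2, 1).
General solution: c_1e^(-3t)(-1,1) + c_2e^(5t)(-2,1).
Applying x(0)=3, z(0)=3 gives c_1=9, c_2=-6.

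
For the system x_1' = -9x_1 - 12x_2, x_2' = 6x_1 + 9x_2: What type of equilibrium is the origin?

A = [[-9,-12],[6,9]]; det(A-λI) = λ^2 - 9.
λ = -3, 3: opposite signs.

saddle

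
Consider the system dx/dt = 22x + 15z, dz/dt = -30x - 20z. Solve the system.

Coefficient matrix A = [[22, 15], [-30, -20]].
Characteristic polynomial det(A - λI) = λ^2 - 2λ + 10 = 0.
Eigenvalues λ = 1 ± 3i (complex conjugate pair).
For λ=1+3i: an eigenvector is (-2,3) - i(1,-1) = (-2 - i, 3 + i).
A real fundamental pair from Re and Im of e^((1+3i)t)v: X_1 = e^(t)(cos(3t)·(-2,3) + sin(3t)·(1,-1)), X_2 = e^(t)(sin(3t)·(-2,3) - cos(3t)·(1,-1)).
General solution: C_1X_1 + C_2X_2.

x(t) = C_1e^(t)sin(3t) - 2C_1e^(t)cos(3t) - 2C_2e^(t)sin(3t) - C_2e^(t)cos(3t), z(t) = -C_1e^(t)sin(3t) + 3C_1e^(t)cos(3t) + 3C_2e^(t)sin(3t) + C_2e^(t)cos(3t)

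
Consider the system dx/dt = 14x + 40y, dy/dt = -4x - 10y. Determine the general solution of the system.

Coefficient matrix A = [[14, 40], [-4, -10]].
Characteristic polynomial det(A - λI) = λ^2 - 4λ + 20 = 0.
Eigenvalues λ = 2 ± 4i (complex conjugate pair).
For λ=2+4i: an eigenvector is (3,-1) - i(-1,0) = (3 + i, -1).
A real fundamental pair from Re and Im of e^((2+4i)t)v: X_1 = e^(2t)(cos(4t)·(3,-1) + sin(4t)·(-1,0)), X_2 = e^(2t)(sin(4t)·(3,-1) - cos(4t)·(-1,0)).
General solution: c_1X_1 + c_2X_2.

x(t) = -c_1e^(2t)sin(4t) + 3c_1e^(2t)cos(4t) + 3c_2e^(2t)sin(4t) + c_2e^(2t)cos(4t), y(t) = -c_1e^(2t)cos(4t) - c_2e^(2t)sin(4t)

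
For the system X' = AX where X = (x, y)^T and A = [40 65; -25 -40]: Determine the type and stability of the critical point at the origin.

center

A = [[40,65],[-25,-40]]; det(A-λI) = λ^2 + 25.
λ = 0 ± 5i: zero real part.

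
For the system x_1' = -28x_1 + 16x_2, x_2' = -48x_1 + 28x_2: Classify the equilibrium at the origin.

saddle

A = [[-28,16],[-48,28]]; det(A-λI) = λ^2 - 16.
λ = -4, 4: opposite signs.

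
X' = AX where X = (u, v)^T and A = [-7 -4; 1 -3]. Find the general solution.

u(t) = -2K_1e^(-5t) - 2K_2te^(-5t) + 3K_2e^(-5t), v(t) = K_1e^(-5t) + K_2te^(-5t) - K_2e^(-5t)

Coefficient matrix A = [[-7, -4], [1, -3]].
Characteristic polynomial det(A - λI) = λ^2 + 10λ + 25 = 0.
Single eigenvalue λ = -5 with algebraic multiplicity 2.
Eigenvector v = (-2,1); generalized eigenvector w with (A-λI)w=v is (3,-1).
General solution: e^(-5t)[K_1·v + K_2·(t·v + w)].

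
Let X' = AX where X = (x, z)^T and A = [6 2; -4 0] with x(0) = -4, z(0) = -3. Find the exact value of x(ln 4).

A = [[6,2],[-4,0]]; eigenvalues λ = 4, 2.
Eigenvectors: (1,-1) for λ=4, (-1,2) for λ=2.
From the initial condition, c_1 = -11, c_2 = -7.
x(ln 4) = (-11)(4^4)(1) + (-7)(4^2)(-1) = -2704.

-2704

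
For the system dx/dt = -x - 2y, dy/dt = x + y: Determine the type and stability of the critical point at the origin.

A = [[-1,-2],[1,1]]; det(A-λI) = λ^2 + 1.
λ = 0 ± i: zero real part.

center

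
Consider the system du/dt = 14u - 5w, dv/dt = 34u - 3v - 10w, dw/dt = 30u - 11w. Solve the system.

u(t) = K_1e^(4t) + K_3e^(-t), v(t) = 2K_1e^(4t) + K_2e^(-3t) + 2K_3e^(-t), w(t) = 2K_1e^(4t) + 3K_3e^(-t)

Coefficient matrix A = [[14, 0, -5], [34, -3, -10], [30, 0, -11]].
det(A - λI) = 0 gives eigenvalues λ = 4, -3, -1.
For λ=4: eigenvector (1,2,2).
For λ=-3: eigenvector (0,1,0).
For λ=-1: eigenvector (1,2,3).
General solution: K_1e^(4t)(1,2,2) + K_2e^(-3t)(0,1,0) + K_3e^(-t)(1,2,3).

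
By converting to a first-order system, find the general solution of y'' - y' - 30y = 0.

Let x_1 = y, x_2 = y'. Then x_1' = x_2 and x_2' = 30x_1 + x_2.
A = [[0,1],[30,1]]; det(A-λI) = λ^2 - λ - 30.
Eigenvalues λ = 6, -5 with eigenvectors (1,6), (1,-5).

y(t) = K_1e^(6t) + K_2e^(-5t)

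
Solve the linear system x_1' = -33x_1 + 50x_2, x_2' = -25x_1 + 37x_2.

Coefficient matrix A = [[-33, 50], [-25, 37]].
Characteristic polynomial det(A - λI) = λ^2 - 4λ + 29 = 0.
Eigenvalues λ = 2 ± 5i (complex conjugate pair).
For λ=2+5i: an eigenvector is (1,1) - i(3,2) = (1 - 3i, 1 - 2i).
A real fundamental pair from Re and Im of e^((2+5i)t)v: X_1 = e^(2t)(cos(5t)·(1,1) + sin(5t)·(3,2)), X_2 = e^(2t)(sin(5t)·(1,1) - cos(5t)·(3,2)).
General solution: K_1X_1 + K_2X_2.

x_1(t) = 3K_1e^(2t)sin(5t) + K_1e^(2t)cos(5t) + K_2e^(2t)sin(5t) - 3K_2e^(2t)cos(5t), x_2(t) = 2K_1e^(2t)sin(5t) + K_1e^(2t)cos(5t) + K_2e^(2t)sin(5t) - 2K_2e^(2t)cos(5t)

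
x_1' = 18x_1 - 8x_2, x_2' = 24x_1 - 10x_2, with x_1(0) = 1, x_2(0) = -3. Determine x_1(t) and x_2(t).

x_1(t) = 10e^(6t) - 9e^(2t), x_2(t) = 15e^(6t) - 18e^(2t)

Coefficient matrix A = [[18, -8], [24, -10]].
Characteristic polynomial det(A - λI) = λ^2 - 8λ + 12 = 0.
Eigenvalues λ = 6, 2.
For λ=6: (A-λI) row 1 is [12, -8], so an eigenvector is (-2, -3).
For λ=2: (A-λI) row 1 is [16, -8], so an eigenvector is (-1, -2).
General solution: c_1e^(6t)(-2,-3) + c_2e^(2t)(-1,-2).
Applying x_1(0)=1, x_2(0)=-3 gives c_1=-5, c_2=9.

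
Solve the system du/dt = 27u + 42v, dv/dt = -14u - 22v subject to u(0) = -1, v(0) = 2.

u(t) = 8e^(6t) - 9e^(-t), v(t) = -4e^(6t) + 6e^(-t)

Coefficient matrix A = [[27, 42], [-14, -22]].
Characteristic polynomial det(A - λI) = λ^2 - 5λ - 6 = 0.
Eigenvalues λ = -1, 6.
For λ=-1: (A-λI) row 1 is [28, 42], so an eigenvector is (-3, 2).
For λ=6: (A-λI) row 1 is [21, 42], so an eigenvector is (-2, 1).
General solution: c_1e^(-t)(-3,2) + c_2e^(6t)(-2,1).
Applying u(0)=-1, v(0)=2 gives c_1=3, c_2=-4.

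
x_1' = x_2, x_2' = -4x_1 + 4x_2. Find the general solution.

Coefficient matrix A = [[0, 1], [-4, 4]].
Characteristic polynomial det(A - λI) = λ^2 - 4λ + 4 = 0.
Single eigenvalue λ = 2 with algebraic multiplicity 2.
Eigenvector v = (-1,-2); generalized eigenvector w with (A-λI)w=v is (0,-1).
General solution: e^(2t)[C_1·v + C_2·(t·v + w)].

x_1(t) = -C_1e^(2t) - C_2te^(2t), x_2(t) = -2C_1e^(2t) - 2C_2te^(2t) - C_2e^(2t)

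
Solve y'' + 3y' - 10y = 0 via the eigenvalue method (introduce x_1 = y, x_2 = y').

Let x_1 = y, x_2 = y'. Then x_1' = x_2 and x_2' = 10x_1 - 3x_2.
A = [[0,1],[10,-3]]; det(A-λI) = λ^2 + 3λ - 10.
Eigenvalues λ = 2, -5 with eigenvectors (1,2), (1,-5).

y(t) = K_1e^(2t) + K_2e^(-5t)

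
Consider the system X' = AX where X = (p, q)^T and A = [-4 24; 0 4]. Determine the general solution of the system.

p(t) = 3c_1e^(4t) + c_2e^(-4t), q(t) = c_1e^(4t)

Coefficient matrix A = [[-4, 24], [0, 4]].
Characteristic polynomial det(A - λI) = λ^2 - 16 = 0.
Eigenvalues λ = 4, -4.
For λ=4: (A-λI) row 1 is [-8, 24], so an eigenvector is (3, 1).
For λ=-4: (A-λI) row 1 is [0, 24], so an eigenvector is (1, 0).
General solution: c_1e^(4t)(3,1) + c_2e^(-4t)(1,0).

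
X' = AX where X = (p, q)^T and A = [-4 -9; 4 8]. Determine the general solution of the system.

Coefficient matrix A = [[-4, -9], [4, 8]].
Characteristic polynomial det(A - λI) = λ^2 - 4λ + 4 = 0.
Single eigenvalue λ = 2 with algebraic multiplicity 2.
Eigenvector v = (-3,2); generalized eigenvector w with (A-λI)w=v is (-1,1).
General solution: e^(2t)[C_1·v + C_2·(t·v + w)].

p(t) = -3C_1e^(2t) - 3C_2te^(2t) - C_2e^(2t), q(t) = 2C_1e^(2t) + 2C_2te^(2t) + C_2e^(2t)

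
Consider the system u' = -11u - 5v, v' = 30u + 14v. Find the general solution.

Coefficient matrix A = [[-11, -5], [30, 14]].
Characteristic polynomial det(A - λI) = λ^2 - 3λ - 4 = 0.
Eigenvalues λ = 4, -1.
For λ=4: (A-λI) row 1 is [-15, -5], so an eigenvector is (-1, 3).
For λ=-1: (A-λI) row 1 is [-10, -5], so an eigenvector is (1, -2).
General solution: K_1e^(4t)(-1,3) + K_2e^(-t)(1,-2).

u(t) = -K_1e^(4t) + K_2e^(-t), v(t) = 3K_1e^(4t) - 2K_2e^(-t)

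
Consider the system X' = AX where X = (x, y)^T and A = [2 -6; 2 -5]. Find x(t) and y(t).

x(t) = -3C_1e^(-2t) + 2C_2e^(-t), y(t) = -2C_1e^(-2t) + C_2e^(-t)

Coefficient matrix A = [[2, -6], [2, -5]].
Characteristic polynomial det(A - λI) = λ^2 + 3λ + 2 = 0.
Eigenvalues λ = -2, -1.
For λ=-2: (A-λI) row 1 is [4, -6], so an eigenvector is (-3, -2).
For λ=-1: (A-λI) row 1 is [3, -6], so an eigenvector is (2, 1).
General solution: C_1e^(-2t)(-3,-2) + C_2e^(-t)(2,1).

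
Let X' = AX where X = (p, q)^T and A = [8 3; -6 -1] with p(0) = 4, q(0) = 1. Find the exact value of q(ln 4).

-9056

A = [[8,3],[-6,-1]]; eigenvalues λ = 5, 2.
Eigenvectors: (-1,1) for λ=5, (1,-2) for λ=2.
From the initial condition, c_1 = -9, c_2 = -5.
q(ln 4) = (-9)(4^5)(1) + (-5)(4^2)(-2) = -9056.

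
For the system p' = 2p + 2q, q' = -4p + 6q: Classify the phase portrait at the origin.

A = [[2,2],[-4,6]]; det(A-λI) = λ^2 - 8λ + 20.
λ = 4 ± 2i: positive real part.

unstable spiral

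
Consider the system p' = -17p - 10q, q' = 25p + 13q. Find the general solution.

p(t) = C_1e^(-2t)sin(5t) - C_1e^(-2t)cos(5t) - C_2e^(-2t)sin(5t) - C_2e^(-2t)cos(5t), q(t) = -2C_1e^(-2t)sin(5t) + C_1e^(-2t)cos(5t) + C_2e^(-2t)sin(5t) + 2C_2e^(-2t)cos(5t)

Coefficient matrix A = [[-17, -10], [25, 13]].
Characteristic polynomial det(A - λI) = λ^2 + 4λ + 29 = 0.
Eigenvalues λ = -2 ± 5i (complex conjugate pair).
For λ=-2+5i: an eigenvector is (-1,1) - i(1,-2) = (-1 - i, 1 + 2i).
A real fundamental pair from Re and Im of e^((-2+5i)t)v: X_1 = e^(-2t)(cos(5t)·(-1,1) + sin(5t)·(1,-2)), X_2 = e^(-2t)(sin(5t)·(-1,1) - cos(5t)·(1,-2)).
General solution: C_1X_1 + C_2X_2.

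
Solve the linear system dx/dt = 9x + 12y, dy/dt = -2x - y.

x(t) = -3C_1e^(5t) + 2C_2e^(3t), y(t) = C_1e^(5t) - C_2e^(3t)

Coefficient matrix A = [[9, 12], [-2, -1]].
Characteristic polynomial det(A - λI) = λ^2 - 8λ + 15 = 0.
Eigenvalues λ = 5, 3.
For λ=5: (A-λI) row 1 is [4, 12], so an eigenvector is (-3, 1).
For λ=3: (A-λI) row 1 is [6, 12], so an eigenvector is (2, -1).
General solution: C_1e^(5t)(-3,1) + C_2e^(3t)(2,-1).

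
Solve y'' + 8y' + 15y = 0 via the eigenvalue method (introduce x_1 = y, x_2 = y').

Let x_1 = y, x_2 = y'. Then x_1' = x_2 and x_2' = -15x_1 - 8x_2.
A = [[0,1],[-15,-8]]; det(A-λI) = λ^2 + 8λ + 15.
Eigenvalues λ = -5, -3 with eigenvectors (1,-5), (1,-3).

y(t) = C_1e^(-5t) + C_2e^(-3t)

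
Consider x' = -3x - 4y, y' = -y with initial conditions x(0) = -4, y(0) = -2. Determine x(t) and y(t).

x(t) = 4e^(-t) - 8e^(-3t), y(t) = -2e^(-t)

Coefficient matrix A = [[-3, -4], [0, -1]].
Characteristic polynomial det(A - λI) = λ^2 + 4λ + 3 = 0.
Eigenvalues λ = -1, -3.
For λ=-1: (A-λI) row 1 is [-2, -4], so an eigenvector is (-2, 1).
For λ=-3: (A-λI) row 1 is [0, -4], so an eigenvector is (-1, 0).
General solution: C_1e^(-t)(-2,1) + C_2e^(-3t)(-1,0).
Applying x(0)=-4, y(0)=-2 gives C_1=-2, C_2=8.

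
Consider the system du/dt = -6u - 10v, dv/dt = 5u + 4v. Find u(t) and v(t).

u(t) = c_1e^(-t)sin(5t) + c_1e^(-t)cos(5t) + c_2e^(-t)sin(5t) - c_2e^(-t)cos(5t), v(t) = -c_1e^(-t)cos(5t) - c_2e^(-t)sin(5t)

Coefficient matrix A = [[-6, -10], [5, 4]].
Characteristic polynomial det(A - λI) = λ^2 + 2λ + 26 = 0.
Eigenvalues λ = -1 ± 5i (complex conjugate pair).
For λ=-1+5i: an eigenvector is (1,-1) - i(1,0) = (1 - i, -1).
A real fundamental pair from Re and Im of e^((-1+5i)t)v: X_1 = e^(-t)(cos(5t)·(1,-1) + sin(5t)·(1,0)), X_2 = e^(-t)(sin(5t)·(1,-1) - cos(5t)·(1,0)).
General solution: c_1X_1 + c_2X_2.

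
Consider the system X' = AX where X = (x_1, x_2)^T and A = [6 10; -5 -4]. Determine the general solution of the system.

Coefficient matrix A = [[6, 10], [-5, -4]].
Characteristic polynomial det(A - λI) = λ^2 - 2λ + 26 = 0.
Eigenvalues λ = 1 ± 5i (complex conjugate pair).
For λ=1+5i: an eigenvector is (1,0) - i(1,-1) = (1 - i, 0 + i).
A real fundamental pair from Re and Im of e^((1+5i)t)v: X_1 = e^(t)(cos(5t)·(1,0) + sin(5t)·(1,-1)), X_2 = e^(t)(sin(5t)·(1,0) - cos(5t)·(1,-1)).
General solution: K_1X_1 + K_2X_2.

x_1(t) = K_1e^(t)sin(5t) + K_1e^(t)cos(5t) + K_2e^(t)sin(5t) - K_2e^(t)cos(5t), x_2(t) = -K_1e^(t)sin(5t) + K_2e^(t)cos(5t)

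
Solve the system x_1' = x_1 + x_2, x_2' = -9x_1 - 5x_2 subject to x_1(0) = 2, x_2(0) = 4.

Coefficient matrix A = [[1, 1], [-9, -5]].
Characteristic polynomial det(A - λI) = λ^2 + 4λ + 4 = 0.
Single eigenvalue λ = -2 with algebraic multiplicity 2.
Eigenvector v = (1,-3); generalized eigenvector w with (A-λI)w=v is (0,1).
General solution: e^(-2t)[c_1·v + c_2·(t·v + w)].
Applying x_1(0)=2, x_2(0)=4 gives c_1=2, c_2=10.

x_1(t) = 10te^(-2t) + 2e^(-2t), x_2(t) = -30te^(-2t) + 4e^(-2t)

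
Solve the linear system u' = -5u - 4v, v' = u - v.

u(t) = -2c_1e^(-3t) - 2c_2te^(-3t) - 3c_2e^(-3t), v(t) = c_1e^(-3t) + c_2te^(-3t) + 2c_2e^(-3t)

Coefficient matrix A = [[-5, -4], [1, -1]].
Characteristic polynomial det(A - λI) = λ^2 + 6λ + 9 = 0.
Single eigenvalue λ = -3 with algebraic multiplicity 2.
Eigenvector v = (-2,1); generalized eigenvector w with (A-λI)w=v is (-3,2).
General solution: e^(-3t)[c_1·v + c_2·(t·v + w)].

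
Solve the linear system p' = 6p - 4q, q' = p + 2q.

Coefficient matrix A = [[6, -4], [1, 2]].
Characteristic polynomial det(A - λI) = λ^2 - 8λ + 16 = 0.
Single eigenvalue λ = 4 with algebraic multiplicity 2.
Eigenvector v = (-2,-1); generalized eigenvector w with (A-λI)w=v is (-1,0).
General solution: e^(4t)[C_1·v + C_2·(t·v + w)].

p(t) = -2C_1e^(4t) - 2C_2te^(4t) - C_2e^(4t), q(t) = -C_1e^(4t) - C_2te^(4t)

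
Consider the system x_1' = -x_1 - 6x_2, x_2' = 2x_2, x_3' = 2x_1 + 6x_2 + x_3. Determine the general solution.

x_1(t) = K_1e^(-t) - 2K_2e^(2t), x_2(t) = K_2e^(2t), x_3(t) = -K_1e^(-t) + 2K_2e^(2t) + K_3e^(t)

Coefficient matrix A = [[-1, -6, 0], [0, 2, 0], [2, 6, 1]].
det(A - λI) = 0 gives eigenvalues λ = -1, 2, 1.
For λ=-1: eigenvector (1,0,-1).
For λ=2: eigenvector (-2,1,2).
For λ=1: eigenvector (0,0,1).
General solution: K_1e^(-t)(1,0,-1) + K_2e^(2t)(-2,1,2) + K_3e^(t)(0,0,1).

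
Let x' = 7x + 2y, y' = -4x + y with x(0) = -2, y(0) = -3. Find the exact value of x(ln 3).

A = [[7,2],[-4,1]]; eigenvalues λ = 3, 5.
Eigenvectors: (1,-2) for λ=3, (1,-1) for λ=5.
From the initial condition, c_1 = 5, c_2 = -7.
x(ln 3) = (5)(3^3)(1) + (-7)(3^5)(1) = -1566.

-1566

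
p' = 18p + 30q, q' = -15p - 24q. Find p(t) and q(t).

Coefficient matrix A = [[18, 30], [-15, -24]].
Characteristic polynomial det(A - λI) = λ^2 + 6λ + 18 = 0.
Eigenvalues λ = -3 ± 3i (complex conjugate pair).
For λ=-3+3i: an eigenvector is (3,-2) - i(1,-1) = (3 - i, -2 + i).
A real fundamental pair from Re and Im of e^((-3+3i)t)v: X_1 = e^(-3t)(cos(3t)·(3,-2) + sin(3t)·(1,-1)), X_2 = e^(-3t)(sin(3t)·(3,-2) - cos(3t)·(1,-1)).
General solution: K_1X_1 + K_2X_2.

p(t) = K_1e^(-3t)sin(3t) + 3K_1e^(-3t)cos(3t) + 3K_2e^(-3t)sin(3t) - K_2e^(-3t)cos(3t), q(t) = -K_1e^(-3t)sin(3t) - 2K_1e^(-3t)cos(3t) - 2K_2e^(-3t)sin(3t) + K_2e^(-3t)cos(3t)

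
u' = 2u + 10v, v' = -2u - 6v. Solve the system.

u(t) = C_1e^(-2t)sin(2t) - 2C_1e^(-2t)cos(2t) - 2C_2e^(-2t)sin(2t) - C_2e^(-2t)cos(2t), v(t) = C_1e^(-2t)cos(2t) + C_2e^(-2t)sin(2t)

Coefficient matrix A = [[2, 10], [-2, -6]].
Characteristic polynomial det(A - λI) = λ^2 + 4λ + 8 = 0.
Eigenvalues λ = -2 ± 2i (complex conjugate pair).
For λ=-2+2i: an eigenvector is (-2,1) - i(1,0) = (-2 - i, 1).
A real fundamental pair from Re and Im of e^((-2+2i)t)v: X_1 = e^(-2t)(cos(2t)·(-2,1) + sin(2t)·(1,0)), X_2 = e^(-2t)(sin(2t)·(-2,1) - cos(2t)·(1,0)).
General solution: C_1X_1 + C_2X_2.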